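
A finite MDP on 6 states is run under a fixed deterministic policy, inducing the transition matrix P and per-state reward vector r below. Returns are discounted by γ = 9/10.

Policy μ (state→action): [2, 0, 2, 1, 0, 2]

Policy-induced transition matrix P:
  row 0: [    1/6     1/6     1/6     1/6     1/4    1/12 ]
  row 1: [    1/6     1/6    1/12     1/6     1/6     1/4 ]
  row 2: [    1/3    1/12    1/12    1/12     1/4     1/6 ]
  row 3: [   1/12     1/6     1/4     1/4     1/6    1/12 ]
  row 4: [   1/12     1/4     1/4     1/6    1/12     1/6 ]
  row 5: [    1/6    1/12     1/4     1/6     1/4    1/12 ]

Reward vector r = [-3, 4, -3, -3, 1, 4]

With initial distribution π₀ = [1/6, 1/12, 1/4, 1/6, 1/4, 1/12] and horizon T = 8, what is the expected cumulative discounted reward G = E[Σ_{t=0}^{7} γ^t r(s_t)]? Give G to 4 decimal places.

G = -1.5862

t=0: π = [0.1667, 0.0833, 0.2500, 0.1667, 0.2500, 0.0833], E[r] = -0.8333, γ^t·E[r] = -0.833333, running G = -0.833333
t=1: π = [0.1736, 0.1597, 0.1806, 0.1597, 0.1875, 0.1389], E[r] = -0.1597, γ^t·E[r] = -0.143750, running G = -0.977083
t=2: π = [0.1678, 0.1557, 0.1788, 0.1649, 0.1921, 0.1406], E[r] = -0.1574, γ^t·E[r] = -0.127500, running G = -1.104583
t=3: π = [0.1667, 0.1561, 0.1803, 0.1655, 0.1913, 0.1402], E[r] = -0.1612, γ^t·E[r] = -0.117527, running G = -1.222111
t=4: π = [0.1670, 0.1559, 0.1801, 0.1654, 0.1913, 0.1403], E[r] = -0.1613, γ^t·E[r] = -0.105809, running G = -1.327920
t=5: π = [0.1669, 0.1559, 0.1801, 0.1654, 0.1913, 0.1403], E[r] = -0.1614, γ^t·E[r] = -0.095311, running G = -1.423230
t=6: π = [0.1670, 0.1559, 0.1801, 0.1654, 0.1913, 0.1403], E[r] = -0.1614, γ^t·E[r] = -0.085761, running G = -1.508992
t=7: π = [0.1669, 0.1559, 0.1801, 0.1654, 0.1913, 0.1403], E[r] = -0.1614, γ^t·E[r] = -0.077187, running G = -1.586179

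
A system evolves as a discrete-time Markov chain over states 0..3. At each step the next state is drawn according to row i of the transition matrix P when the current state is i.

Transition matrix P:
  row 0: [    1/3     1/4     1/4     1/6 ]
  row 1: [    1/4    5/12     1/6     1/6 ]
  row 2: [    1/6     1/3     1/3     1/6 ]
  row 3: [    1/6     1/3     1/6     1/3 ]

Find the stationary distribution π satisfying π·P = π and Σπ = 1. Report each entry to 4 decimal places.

π = [0.2342, 0.3423, 0.2234, 0.2000]

Balance equations π_j = Σ_i π_i·P[i][j]:
  π_0 = 1/3·π_0 + 1/4·π_1 + 1/6·π_2 + 1/6·π_3
  π_1 = 1/4·π_0 + 5/12·π_1 + 1/3·π_2 + 1/3·π_3
  π_2 = 1/4·π_0 + 1/6·π_1 + 1/3·π_2 + 1/6·π_3
  normalize: π_0 + π_1 + π_2 + π_3 = 1
Solving the linear system gives exactly π = [26/111, 38/111, 124/555, 1/5].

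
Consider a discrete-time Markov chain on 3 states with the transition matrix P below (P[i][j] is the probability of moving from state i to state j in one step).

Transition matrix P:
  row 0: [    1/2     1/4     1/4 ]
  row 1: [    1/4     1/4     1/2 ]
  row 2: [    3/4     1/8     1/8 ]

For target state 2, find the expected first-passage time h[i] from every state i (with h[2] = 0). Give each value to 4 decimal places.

h = [3.2000, 2.4000, 0.0000]

First-step conditioning: h[2] = 0; for i ≠ 2, h[i] = 1 + Σ_k P[i][k]·h[k].
  h[0] = 1 + 1/2·h[0] + 1/4·h[1]
  h[1] = 1 + 1/4·h[0] + 1/4·h[1]
Solving the 2×2 linear system over states ≠ 2 gives exactly h = [16/5, 12/5, 0] (h[2] = 0 is the target).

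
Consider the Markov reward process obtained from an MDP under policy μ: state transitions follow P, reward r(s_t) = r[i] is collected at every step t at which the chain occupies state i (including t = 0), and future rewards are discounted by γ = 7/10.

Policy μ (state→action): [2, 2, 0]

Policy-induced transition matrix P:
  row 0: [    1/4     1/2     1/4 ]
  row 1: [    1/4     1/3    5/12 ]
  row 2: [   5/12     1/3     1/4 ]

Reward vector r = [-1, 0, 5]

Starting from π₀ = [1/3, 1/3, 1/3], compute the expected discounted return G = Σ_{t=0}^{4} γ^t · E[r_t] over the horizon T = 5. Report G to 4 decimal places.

G = 3.5518

t=0: π = [0.3333, 0.3333, 0.3333], E[r] = 1.3333, γ^t·E[r] = 1.333333, running G = 1.333333
t=1: π = [0.3056, 0.3889, 0.3056], E[r] = 1.2222, γ^t·E[r] = 0.855556, running G = 2.188889
t=2: π = [0.3009, 0.3843, 0.3148], E[r] = 1.2731, γ^t·E[r] = 0.623843, running G = 2.812731
t=3: π = [0.3025, 0.3835, 0.3140], E[r] = 1.2677, γ^t·E[r] = 0.434837, running G = 3.247569
t=4: π = [0.3023, 0.3837, 0.3139], E[r] = 1.2672, γ^t·E[r] = 0.304263, running G = 3.551831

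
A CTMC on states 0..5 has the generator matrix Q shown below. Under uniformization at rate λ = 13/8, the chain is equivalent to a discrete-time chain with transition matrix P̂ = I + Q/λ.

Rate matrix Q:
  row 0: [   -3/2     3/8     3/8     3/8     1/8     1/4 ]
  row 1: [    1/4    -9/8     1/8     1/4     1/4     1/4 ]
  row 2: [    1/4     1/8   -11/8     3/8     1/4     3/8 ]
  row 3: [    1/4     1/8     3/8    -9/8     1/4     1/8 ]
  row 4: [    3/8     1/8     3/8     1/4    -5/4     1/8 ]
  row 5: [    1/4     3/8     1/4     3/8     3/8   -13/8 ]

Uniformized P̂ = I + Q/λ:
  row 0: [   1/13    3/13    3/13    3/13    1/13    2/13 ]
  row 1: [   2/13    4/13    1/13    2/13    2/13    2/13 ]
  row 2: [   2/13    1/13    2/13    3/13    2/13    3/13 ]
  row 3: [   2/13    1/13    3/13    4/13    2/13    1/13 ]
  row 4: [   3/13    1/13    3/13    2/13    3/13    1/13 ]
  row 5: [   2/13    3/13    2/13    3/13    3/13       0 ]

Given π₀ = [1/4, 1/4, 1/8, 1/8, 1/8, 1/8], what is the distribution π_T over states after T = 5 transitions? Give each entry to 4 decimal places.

t=0: π = [0.2500, 0.2500, 0.1250, 0.1250, 0.1250, 0.1250]
t=1: π = [0.1442, 0.1923, 0.1731, 0.2115, 0.1538, 0.1250]
t=2: π = [0.1546, 0.1627, 0.1783, 0.2204, 0.1642, 0.1198]
t=3: π = [0.1546, 0.1567, 0.1828, 0.2226, 0.1638, 0.1195]
t=4: π = [0.1546, 0.1553, 0.1834, 0.2232, 0.1638, 0.1198]
t=5: π = [0.1546, 0.1550, 0.1836, 0.2234, 0.1638, 0.1198]

π = [0.1546, 0.1550, 0.1836, 0.2234, 0.1638, 0.1198]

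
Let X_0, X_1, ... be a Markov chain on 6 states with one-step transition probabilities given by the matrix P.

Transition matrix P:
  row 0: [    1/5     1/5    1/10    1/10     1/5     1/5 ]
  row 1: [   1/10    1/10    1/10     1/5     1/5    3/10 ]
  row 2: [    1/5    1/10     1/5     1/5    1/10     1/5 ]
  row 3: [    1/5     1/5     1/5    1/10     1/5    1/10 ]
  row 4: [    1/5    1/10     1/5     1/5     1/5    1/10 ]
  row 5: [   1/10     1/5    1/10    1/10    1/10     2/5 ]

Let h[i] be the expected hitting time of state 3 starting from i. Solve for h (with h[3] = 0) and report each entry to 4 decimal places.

h = [6.9126, 6.2921, 6.2912, 0.0000, 6.2125, 7.0001]

First-step conditioning: h[3] = 0; for i ≠ 3, h[i] = 1 + Σ_k P[i][k]·h[k].
  h[0] = 1 + 1/5·h[0] + 1/5·h[1] + 1/10·h[2] + 1/5·h[4] + 1/5·h[5]
  h[1] = 1 + 1/10·h[0] + 1/10·h[1] + 1/10·h[2] + 1/5·h[4] + 3/10·h[5]
  h[2] = 1 + 1/5·h[0] + 1/10·h[1] + 1/5·h[2] + 1/10·h[4] + 1/5·h[5]
  h[4] = 1 + 1/5·h[0] + 1/10·h[1] + 1/5·h[2] + 1/5·h[4] + 1/10·h[5]
  h[5] = 1 + 1/10·h[0] + 1/5·h[1] + 1/10·h[2] + 1/10·h[4] + 2/5·h[5]
Solving the 5×5 linear system over states ≠ 3 gives exactly h = [26330/3809, 71900/11427, 5530/879, 0, 70990/11427, 79990/11427] (h[3] = 0 is the target).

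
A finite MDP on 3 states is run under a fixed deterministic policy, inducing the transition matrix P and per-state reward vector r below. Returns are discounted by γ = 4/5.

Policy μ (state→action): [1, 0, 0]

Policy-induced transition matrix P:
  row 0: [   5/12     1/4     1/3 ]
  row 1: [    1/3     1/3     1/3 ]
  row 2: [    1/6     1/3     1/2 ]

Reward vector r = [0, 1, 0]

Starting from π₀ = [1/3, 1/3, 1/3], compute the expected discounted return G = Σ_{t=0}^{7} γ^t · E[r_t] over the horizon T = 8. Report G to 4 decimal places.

t=0: π = [0.3333, 0.3333, 0.3333], E[r] = 0.3333, γ^t·E[r] = 0.333333, running G = 0.333333
t=1: π = [0.3056, 0.3056, 0.3889], E[r] = 0.3056, γ^t·E[r] = 0.244444, running G = 0.577778
t=2: π = [0.2940, 0.3079, 0.3981], E[r] = 0.3079, γ^t·E[r] = 0.197037, running G = 0.774815
t=3: π = [0.2915, 0.3088, 0.3997], E[r] = 0.3088, γ^t·E[r] = 0.158123, running G = 0.932938
t=4: π = [0.2910, 0.3090, 0.3999], E[r] = 0.3090, γ^t·E[r] = 0.126584, running G = 1.059523
t=5: π = [0.2909, 0.3091, 0.4000], E[r] = 0.3091, γ^t·E[r] = 0.101280, running G = 1.160803
t=6: π = [0.2909, 0.3091, 0.4000], E[r] = 0.3091, γ^t·E[r] = 0.081026, running G = 1.241829
t=7: π = [0.2909, 0.3091, 0.4000], E[r] = 0.3091, γ^t·E[r] = 0.064821, running G = 1.306650

G = 1.3066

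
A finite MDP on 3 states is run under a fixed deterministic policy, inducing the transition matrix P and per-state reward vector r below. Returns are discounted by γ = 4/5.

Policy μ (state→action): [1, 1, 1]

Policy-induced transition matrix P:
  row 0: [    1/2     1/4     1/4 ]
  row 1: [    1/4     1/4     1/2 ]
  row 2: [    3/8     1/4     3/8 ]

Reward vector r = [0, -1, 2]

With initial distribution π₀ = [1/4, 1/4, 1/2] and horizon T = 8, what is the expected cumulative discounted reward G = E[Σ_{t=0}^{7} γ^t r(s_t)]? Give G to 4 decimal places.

G = 2.2494

t=0: π = [0.2500, 0.2500, 0.5000], E[r] = 0.7500, γ^t·E[r] = 0.750000, running G = 0.750000
t=1: π = [0.3750, 0.2500, 0.3750], E[r] = 0.5000, γ^t·E[r] = 0.400000, running G = 1.150000
t=2: π = [0.3906, 0.2500, 0.3594], E[r] = 0.4688, γ^t·E[r] = 0.300000, running G = 1.450000
t=3: π = [0.3926, 0.2500, 0.3574], E[r] = 0.4648, γ^t·E[r] = 0.238000, running G = 1.688000
t=4: π = [0.3928, 0.2500, 0.3572], E[r] = 0.4644, γ^t·E[r] = 0.190200, running G = 1.878200
t=5: π = [0.3929, 0.2500, 0.3571], E[r] = 0.4643, γ^t·E[r] = 0.152140, running G = 2.030340
t=6: π = [0.3929, 0.2500, 0.3571], E[r] = 0.4643, γ^t·E[r] = 0.121710, running G = 2.152050
t=7: π = [0.3929, 0.2500, 0.3571], E[r] = 0.4643, γ^t·E[r] = 0.097368, running G = 2.249418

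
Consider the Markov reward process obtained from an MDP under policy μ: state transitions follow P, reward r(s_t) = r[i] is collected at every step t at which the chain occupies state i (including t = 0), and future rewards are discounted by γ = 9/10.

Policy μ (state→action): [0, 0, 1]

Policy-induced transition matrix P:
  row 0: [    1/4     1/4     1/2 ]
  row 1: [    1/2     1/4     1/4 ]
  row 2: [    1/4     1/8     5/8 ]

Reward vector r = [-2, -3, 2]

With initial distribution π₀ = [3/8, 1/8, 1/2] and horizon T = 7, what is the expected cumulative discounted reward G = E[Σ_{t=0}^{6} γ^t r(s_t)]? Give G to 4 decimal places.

G = -0.5432

t=0: π = [0.3750, 0.1250, 0.5000], E[r] = -0.1250, γ^t·E[r] = -0.125000, running G = -0.125000
t=1: π = [0.2813, 0.1875, 0.5313], E[r] = -0.0625, γ^t·E[r] = -0.056250, running G = -0.181250
t=2: π = [0.2969, 0.1836, 0.5195], E[r] = -0.1055, γ^t·E[r] = -0.085430, running G = -0.266680
t=3: π = [0.2959, 0.1851, 0.5190], E[r] = -0.1089, γ^t·E[r] = -0.079378, running G = -0.346058
t=4: π = [0.2963, 0.1851, 0.5186], E[r] = -0.1107, γ^t·E[r] = -0.072602, running G = -0.418660
t=5: π = [0.2963, 0.1852, 0.5185], E[r] = -0.1110, γ^t·E[r] = -0.065535, running G = -0.484195
t=6: π = [0.2963, 0.1852, 0.5185], E[r] = -0.1111, γ^t·E[r] = -0.059033, running G = -0.543228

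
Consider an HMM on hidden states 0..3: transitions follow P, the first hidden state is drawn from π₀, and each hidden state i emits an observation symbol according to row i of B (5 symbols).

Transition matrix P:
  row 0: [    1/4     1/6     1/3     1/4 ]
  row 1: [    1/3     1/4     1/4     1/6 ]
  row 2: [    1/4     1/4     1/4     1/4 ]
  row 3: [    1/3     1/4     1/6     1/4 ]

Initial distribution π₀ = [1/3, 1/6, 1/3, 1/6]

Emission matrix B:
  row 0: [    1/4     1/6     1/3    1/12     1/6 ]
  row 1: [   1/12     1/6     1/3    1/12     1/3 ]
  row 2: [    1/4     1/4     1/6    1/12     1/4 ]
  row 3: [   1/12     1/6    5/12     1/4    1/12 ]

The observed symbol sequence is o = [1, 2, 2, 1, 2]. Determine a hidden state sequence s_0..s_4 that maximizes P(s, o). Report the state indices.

path = [2, 3, 0, 2, 3]

t=0: δ = [5.556e-02, 2.778e-02, 8.333e-02, 2.778e-02]  (obs o_0=1)
t=1: δ = [6.944e-03, 6.944e-03, 3.472e-03, 8.681e-03]  ψ = [2, 2, 2, 2]  (obs o_1=2)
t=2: δ = [9.645e-04, 7.234e-04, 3.858e-04, 9.042e-04]  ψ = [3, 3, 0, 3]  (obs o_2=2)
t=3: δ = [5.023e-05, 3.768e-05, 8.038e-05, 4.019e-05]  ψ = [3, 3, 0, 0]  (obs o_3=1)
t=4: δ = [6.698e-06, 6.698e-06, 3.349e-06, 8.372e-06]  ψ = [2, 2, 2, 2]  (obs o_4=2)
backtrack: best end state = 3; path = [2, 3, 0, 2, 3]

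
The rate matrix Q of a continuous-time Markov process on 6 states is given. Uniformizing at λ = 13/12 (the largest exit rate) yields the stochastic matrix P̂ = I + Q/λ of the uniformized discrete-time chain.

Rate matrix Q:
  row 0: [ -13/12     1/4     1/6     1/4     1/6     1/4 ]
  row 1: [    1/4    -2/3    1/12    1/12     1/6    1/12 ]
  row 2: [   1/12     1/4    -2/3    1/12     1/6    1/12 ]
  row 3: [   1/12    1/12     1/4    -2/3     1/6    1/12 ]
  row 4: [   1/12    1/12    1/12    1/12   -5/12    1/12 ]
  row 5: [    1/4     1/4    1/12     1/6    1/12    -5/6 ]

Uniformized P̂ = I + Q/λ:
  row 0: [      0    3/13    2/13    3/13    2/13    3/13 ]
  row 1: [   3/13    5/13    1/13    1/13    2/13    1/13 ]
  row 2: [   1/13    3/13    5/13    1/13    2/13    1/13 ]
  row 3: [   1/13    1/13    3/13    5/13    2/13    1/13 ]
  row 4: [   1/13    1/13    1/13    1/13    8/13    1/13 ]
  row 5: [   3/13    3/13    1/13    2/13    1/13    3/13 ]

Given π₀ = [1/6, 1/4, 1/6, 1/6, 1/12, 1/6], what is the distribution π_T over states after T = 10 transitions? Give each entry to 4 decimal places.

t=0: π = [0.1667, 0.2500, 0.1667, 0.1667, 0.0833, 0.1667]
t=1: π = [0.1282, 0.2308, 0.1667, 0.1667, 0.1795, 0.1282]
t=2: π = [0.1223, 0.2130, 0.1637, 0.1578, 0.2268, 0.1164]
t=3: π = [0.1182, 0.2044, 0.1610, 0.1532, 0.2496, 0.1136]
t=4: π = [0.1168, 0.2002, 0.1591, 0.1510, 0.2603, 0.1126]
t=5: π = [0.1161, 0.1983, 0.1581, 0.1500, 0.2653, 0.1122]
t=6: π = [0.1158, 0.1974, 0.1576, 0.1496, 0.2677, 0.1120]
t=7: π = [0.1156, 0.1969, 0.1573, 0.1494, 0.2688, 0.1120]
t=8: π = [0.1156, 0.1967, 0.1572, 0.1493, 0.2693, 0.1119]
t=9: π = [0.1155, 0.1966, 0.1571, 0.1492, 0.2695, 0.1119]
t=10: π = [0.1155, 0.1966, 0.1571, 0.1492, 0.2696, 0.1119]

π = [0.1155, 0.1966, 0.1571, 0.1492, 0.2696, 0.1119]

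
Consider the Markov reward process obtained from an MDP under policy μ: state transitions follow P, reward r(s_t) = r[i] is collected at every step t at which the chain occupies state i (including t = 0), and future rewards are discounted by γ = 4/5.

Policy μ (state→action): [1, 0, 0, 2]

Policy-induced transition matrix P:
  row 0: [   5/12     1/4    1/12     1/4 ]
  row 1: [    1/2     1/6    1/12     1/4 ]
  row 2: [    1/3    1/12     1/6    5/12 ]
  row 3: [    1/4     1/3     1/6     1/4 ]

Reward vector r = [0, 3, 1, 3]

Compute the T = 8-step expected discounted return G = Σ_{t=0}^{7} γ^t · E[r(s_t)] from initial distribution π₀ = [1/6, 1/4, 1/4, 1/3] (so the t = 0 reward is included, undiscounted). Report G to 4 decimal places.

G = 7.1666

t=0: π = [0.1667, 0.2500, 0.2500, 0.3333], E[r] = 2.0000, γ^t·E[r] = 2.000000, running G = 2.000000
t=1: π = [0.3611, 0.2153, 0.1319, 0.2917], E[r] = 1.6528, γ^t·E[r] = 1.322222, running G = 3.322222
t=2: π = [0.3750, 0.2344, 0.1186, 0.2720], E[r] = 1.6377, γ^t·E[r] = 1.048148, running G = 4.370370
t=3: π = [0.3810, 0.2334, 0.1159, 0.2698], E[r] = 1.6253, γ^t·E[r] = 0.832148, running G = 5.202519
t=4: π = [0.3815, 0.2337, 0.1155, 0.2693], E[r] = 1.6246, γ^t·E[r] = 0.665426, running G = 5.867944
t=5: π = [0.3816, 0.2337, 0.1154, 0.2692], E[r] = 1.6243, γ^t·E[r] = 0.532250, running G = 6.400194
t=6: π = [0.3817, 0.2337, 0.1154, 0.2692], E[r] = 1.6243, γ^t·E[r] = 0.425792, running G = 6.825986
t=7: π = [0.3817, 0.2337, 0.1154, 0.2692], E[r] = 1.6243, γ^t·E[r] = 0.340632, running G = 7.166618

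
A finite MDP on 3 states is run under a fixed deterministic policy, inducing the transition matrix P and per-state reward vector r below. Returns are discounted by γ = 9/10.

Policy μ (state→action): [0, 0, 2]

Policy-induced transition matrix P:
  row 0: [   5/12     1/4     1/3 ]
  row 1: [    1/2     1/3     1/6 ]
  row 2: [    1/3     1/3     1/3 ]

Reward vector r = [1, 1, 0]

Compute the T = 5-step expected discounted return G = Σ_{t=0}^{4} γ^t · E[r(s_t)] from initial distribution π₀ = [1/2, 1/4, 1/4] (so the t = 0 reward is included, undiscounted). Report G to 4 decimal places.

t=0: π = [0.5000, 0.2500, 0.2500], E[r] = 0.7500, γ^t·E[r] = 0.750000, running G = 0.750000
t=1: π = [0.4167, 0.2917, 0.2917], E[r] = 0.7083, γ^t·E[r] = 0.637500, running G = 1.387500
t=2: π = [0.4167, 0.2986, 0.2847], E[r] = 0.7153, γ^t·E[r] = 0.579375, running G = 1.966875
t=3: π = [0.4178, 0.2986, 0.2836], E[r] = 0.7164, γ^t·E[r] = 0.522281, running G = 2.489156
t=4: π = [0.4179, 0.2985, 0.2836], E[r] = 0.7164, γ^t·E[r] = 0.470053, running G = 2.959209

G = 2.9592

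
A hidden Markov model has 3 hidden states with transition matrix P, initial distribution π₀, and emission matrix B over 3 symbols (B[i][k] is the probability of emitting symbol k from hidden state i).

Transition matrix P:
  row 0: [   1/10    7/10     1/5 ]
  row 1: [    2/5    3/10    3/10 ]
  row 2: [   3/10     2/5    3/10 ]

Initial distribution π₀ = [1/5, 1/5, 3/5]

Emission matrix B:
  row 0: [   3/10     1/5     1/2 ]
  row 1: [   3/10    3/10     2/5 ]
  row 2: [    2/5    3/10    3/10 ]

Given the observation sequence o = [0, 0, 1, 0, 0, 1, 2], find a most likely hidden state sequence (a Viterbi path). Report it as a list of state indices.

path = [2, 0, 1, 0, 1, 0, 1]

t=0: δ = [6.000e-02, 6.000e-02, 2.400e-01]  (obs o_0=0)
t=1: δ = [2.160e-02, 2.880e-02, 2.880e-02]  ψ = [2, 2, 2]  (obs o_1=0)
t=2: δ = [2.304e-03, 4.536e-03, 2.592e-03]  ψ = [1, 0, 1]  (obs o_2=1)
t=3: δ = [5.443e-04, 4.838e-04, 5.443e-04]  ψ = [1, 0, 1]  (obs o_3=0)
t=4: δ = [5.806e-05, 1.143e-04, 6.532e-05]  ψ = [1, 0, 2]  (obs o_4=0)
t=5: δ = [9.145e-06, 1.219e-05, 1.029e-05]  ψ = [1, 0, 1]  (obs o_5=1)
t=6: δ = [2.439e-06, 2.560e-06, 1.097e-06]  ψ = [1, 0, 1]  (obs o_6=2)
backtrack: best end state = 1; path = [2, 0, 1, 0, 1, 0, 1]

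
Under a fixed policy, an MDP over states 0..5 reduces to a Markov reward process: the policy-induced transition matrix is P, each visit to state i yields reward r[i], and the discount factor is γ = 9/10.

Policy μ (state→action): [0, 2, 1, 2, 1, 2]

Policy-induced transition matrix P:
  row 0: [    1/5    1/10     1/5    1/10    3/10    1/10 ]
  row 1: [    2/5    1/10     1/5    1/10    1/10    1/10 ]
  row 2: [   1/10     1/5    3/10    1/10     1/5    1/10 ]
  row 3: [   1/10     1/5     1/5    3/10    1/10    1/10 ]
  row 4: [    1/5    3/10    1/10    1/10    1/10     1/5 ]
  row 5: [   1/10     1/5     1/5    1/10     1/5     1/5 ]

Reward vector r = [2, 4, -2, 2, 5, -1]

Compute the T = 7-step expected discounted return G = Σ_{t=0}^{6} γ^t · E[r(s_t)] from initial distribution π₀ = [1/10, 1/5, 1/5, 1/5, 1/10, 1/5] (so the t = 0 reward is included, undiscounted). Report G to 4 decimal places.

G = 8.2844

t=0: π = [0.1000, 0.2000, 0.2000, 0.2000, 0.1000, 0.2000], E[r] = 1.3000, γ^t·E[r] = 1.300000, running G = 1.300000
t=1: π = [0.1800, 0.1800, 0.2100, 0.1400, 0.1600, 0.1300], E[r] = 1.6100, γ^t·E[r] = 1.449000, running G = 2.749000
t=2: π = [0.1880, 0.1800, 0.2050, 0.1280, 0.1700, 0.1290], E[r] = 1.6630, γ^t·E[r] = 1.347030, running G = 4.096030
t=3: π = [0.1898, 0.1802, 0.2035, 0.1256, 0.1710, 0.1299], E[r] = 1.6697, γ^t·E[r] = 1.217211, running G = 5.313241
t=4: π = [0.1901, 0.1801, 0.2033, 0.1251, 0.1713, 0.1301], E[r] = 1.6708, γ^t·E[r] = 1.096232, running G = 6.409473
t=5: π = [0.1902, 0.1801, 0.2032, 0.1250, 0.1714, 0.1301], E[r] = 1.6711, γ^t·E[r] = 0.986768, running G = 7.396241
t=6: π = [0.1902, 0.1801, 0.2032, 0.1250, 0.1714, 0.1302], E[r] = 1.6711, γ^t·E[r] = 0.888111, running G = 8.284352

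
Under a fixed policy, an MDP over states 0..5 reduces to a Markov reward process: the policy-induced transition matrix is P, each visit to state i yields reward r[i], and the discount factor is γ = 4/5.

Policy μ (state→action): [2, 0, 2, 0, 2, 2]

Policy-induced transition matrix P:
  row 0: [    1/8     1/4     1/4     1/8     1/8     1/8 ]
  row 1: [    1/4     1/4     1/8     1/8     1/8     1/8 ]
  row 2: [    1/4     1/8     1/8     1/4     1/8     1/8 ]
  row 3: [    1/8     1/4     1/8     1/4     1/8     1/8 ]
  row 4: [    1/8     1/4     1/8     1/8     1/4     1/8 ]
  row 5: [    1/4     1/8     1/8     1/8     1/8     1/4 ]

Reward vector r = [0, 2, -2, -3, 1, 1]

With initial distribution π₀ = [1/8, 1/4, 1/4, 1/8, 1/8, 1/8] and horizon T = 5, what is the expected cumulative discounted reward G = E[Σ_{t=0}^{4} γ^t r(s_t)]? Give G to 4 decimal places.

G = -0.3332

t=0: π = [0.1250, 0.2500, 0.2500, 0.1250, 0.1250, 0.1250], E[r] = -0.1250, γ^t·E[r] = -0.125000, running G = -0.125000
t=1: π = [0.2031, 0.2031, 0.1406, 0.1719, 0.1406, 0.1406], E[r] = -0.1094, γ^t·E[r] = -0.087500, running G = -0.212500
t=2: π = [0.1855, 0.2148, 0.1504, 0.1641, 0.1426, 0.1426], E[r] = -0.0781, γ^t·E[r] = -0.050000, running G = -0.262500
t=3: π = [0.1885, 0.2134, 0.1482, 0.1643, 0.1428, 0.1428], E[r] = -0.0769, γ^t·E[r] = -0.039375, running G = -0.301875
t=4: π = [0.1880, 0.2136, 0.1486, 0.1641, 0.1429, 0.1429], E[r] = -0.0764, γ^t·E[r] = -0.031275, running G = -0.333150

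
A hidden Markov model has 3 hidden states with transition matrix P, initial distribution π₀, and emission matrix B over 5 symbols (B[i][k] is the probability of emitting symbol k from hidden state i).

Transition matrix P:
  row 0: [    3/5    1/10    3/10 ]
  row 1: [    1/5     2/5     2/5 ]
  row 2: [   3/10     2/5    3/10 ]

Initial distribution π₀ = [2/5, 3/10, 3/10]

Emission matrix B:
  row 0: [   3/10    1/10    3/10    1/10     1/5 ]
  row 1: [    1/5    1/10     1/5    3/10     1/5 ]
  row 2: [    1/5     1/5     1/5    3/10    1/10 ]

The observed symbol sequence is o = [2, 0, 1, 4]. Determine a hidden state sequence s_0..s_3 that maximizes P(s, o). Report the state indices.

path = [0, 0, 0, 0]

t=0: δ = [1.200e-01, 6.000e-02, 6.000e-02]  (obs o_0=2)
t=1: δ = [2.160e-02, 4.800e-03, 7.200e-03]  ψ = [0, 1, 0]  (obs o_1=0)
t=2: δ = [1.296e-03, 2.880e-04, 1.296e-03]  ψ = [0, 2, 0]  (obs o_2=1)
t=3: δ = [1.555e-04, 1.037e-04, 3.888e-05]  ψ = [0, 2, 0]  (obs o_3=4)
backtrack: best end state = 0; path = [0, 0, 0, 0]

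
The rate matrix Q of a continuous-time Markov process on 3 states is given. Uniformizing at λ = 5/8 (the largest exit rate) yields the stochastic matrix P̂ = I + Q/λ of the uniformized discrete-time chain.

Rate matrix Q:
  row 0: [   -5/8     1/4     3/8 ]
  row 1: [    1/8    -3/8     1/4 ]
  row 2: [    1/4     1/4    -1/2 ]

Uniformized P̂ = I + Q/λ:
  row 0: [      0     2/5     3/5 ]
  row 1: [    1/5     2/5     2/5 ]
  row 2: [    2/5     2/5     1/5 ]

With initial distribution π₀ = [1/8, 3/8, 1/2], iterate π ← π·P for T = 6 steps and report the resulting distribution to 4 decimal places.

t=0: π = [0.1250, 0.3750, 0.5000]
t=1: π = [0.2750, 0.4000, 0.3250]
t=2: π = [0.2100, 0.4000, 0.3900]
t=3: π = [0.2360, 0.4000, 0.3640]
t=4: π = [0.2256, 0.4000, 0.3744]
t=5: π = [0.2298, 0.4000, 0.3702]
t=6: π = [0.2281, 0.4000, 0.3719]

π = [0.2281, 0.4000, 0.3719]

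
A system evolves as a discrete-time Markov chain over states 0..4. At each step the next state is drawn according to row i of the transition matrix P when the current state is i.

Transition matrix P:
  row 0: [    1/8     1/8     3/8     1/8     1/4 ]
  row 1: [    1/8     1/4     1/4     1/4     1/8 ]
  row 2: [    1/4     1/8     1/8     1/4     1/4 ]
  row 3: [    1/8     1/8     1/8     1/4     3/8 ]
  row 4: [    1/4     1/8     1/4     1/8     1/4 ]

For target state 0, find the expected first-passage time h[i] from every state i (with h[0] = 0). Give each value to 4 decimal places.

First-step conditioning: h[0] = 0; for i ≠ 0, h[i] = 1 + Σ_k P[i][k]·h[k].
  h[1] = 1 + 1/4·h[1] + 1/4·h[2] + 1/4·h[3] + 1/8·h[4]
  h[2] = 1 + 1/8·h[1] + 1/8·h[2] + 1/4·h[3] + 1/4·h[4]
  h[3] = 1 + 1/8·h[1] + 1/8·h[2] + 1/4·h[3] + 3/8·h[4]
  h[4] = 1 + 1/8·h[1] + 1/4·h[2] + 1/8·h[3] + 1/4·h[4]
Solving the 4×4 linear system over states ≠ 0 gives exactly h = [0, 2084/373, 1820/373, 2044/373, 1792/373] (h[0] = 0 is the target).

h = [0.0000, 5.5871, 4.8794, 5.4799, 4.8043]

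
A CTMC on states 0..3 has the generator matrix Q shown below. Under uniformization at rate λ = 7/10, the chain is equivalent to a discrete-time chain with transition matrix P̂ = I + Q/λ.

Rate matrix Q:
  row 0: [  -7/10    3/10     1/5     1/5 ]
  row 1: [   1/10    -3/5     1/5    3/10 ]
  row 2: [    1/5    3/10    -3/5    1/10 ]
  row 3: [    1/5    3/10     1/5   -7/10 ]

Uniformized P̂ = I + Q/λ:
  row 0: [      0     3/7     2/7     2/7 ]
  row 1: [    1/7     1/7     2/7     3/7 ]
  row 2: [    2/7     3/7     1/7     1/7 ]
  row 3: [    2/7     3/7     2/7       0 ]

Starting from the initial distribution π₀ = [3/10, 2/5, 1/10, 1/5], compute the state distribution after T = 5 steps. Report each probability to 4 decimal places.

π = [0.1846, 0.3332, 0.2500, 0.2321]

t=0: π = [0.3000, 0.4000, 0.1000, 0.2000]
t=1: π = [0.1429, 0.3143, 0.2714, 0.2714]
t=2: π = [0.2000, 0.3388, 0.2469, 0.2143]
t=3: π = [0.1802, 0.3318, 0.2504, 0.2376]
t=4: π = [0.1868, 0.3338, 0.2499, 0.2294]
t=5: π = [0.1846, 0.3332, 0.2500, 0.2321]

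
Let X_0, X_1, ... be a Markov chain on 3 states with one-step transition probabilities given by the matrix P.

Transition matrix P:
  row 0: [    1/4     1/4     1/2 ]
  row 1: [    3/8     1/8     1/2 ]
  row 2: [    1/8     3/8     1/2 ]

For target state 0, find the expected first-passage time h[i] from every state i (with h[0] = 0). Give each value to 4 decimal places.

First-step conditioning: h[0] = 0; for i ≠ 0, h[i] = 1 + Σ_k P[i][k]·h[k].
  h[1] = 1 + 1/8·h[1] + 1/2·h[2]
  h[2] = 1 + 3/8·h[1] + 1/2·h[2]
Solving the 2×2 linear system over states ≠ 0 gives exactly h = [0, 4, 5] (h[0] = 0 is the target).

h = [0.0000, 4.0000, 5.0000]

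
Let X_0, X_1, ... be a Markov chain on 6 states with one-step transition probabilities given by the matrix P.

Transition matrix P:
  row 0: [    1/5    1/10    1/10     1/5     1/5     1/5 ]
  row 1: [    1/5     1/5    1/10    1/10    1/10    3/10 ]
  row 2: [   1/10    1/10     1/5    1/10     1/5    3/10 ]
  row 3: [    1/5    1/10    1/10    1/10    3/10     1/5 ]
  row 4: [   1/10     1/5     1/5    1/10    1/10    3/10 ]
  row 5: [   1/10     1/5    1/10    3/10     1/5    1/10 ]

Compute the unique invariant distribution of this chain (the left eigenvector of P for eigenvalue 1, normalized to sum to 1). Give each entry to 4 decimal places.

π = [0.1462, 0.1563, 0.1313, 0.1595, 0.1821, 0.2245]

Balance equations π_j = Σ_i π_i·P[i][j]:
  π_0 = 1/5·π_0 + 1/5·π_1 + 1/10·π_2 + 1/5·π_3 + 1/10·π_4 + 1/10·π_5
  π_1 = 1/10·π_0 + 1/5·π_1 + 1/10·π_2 + 1/10·π_3 + 1/5·π_4 + 1/5·π_5
  π_2 = 1/10·π_0 + 1/10·π_1 + 1/5·π_2 + 1/10·π_3 + 1/5·π_4 + 1/10·π_5
  π_3 = 1/5·π_0 + 1/10·π_1 + 1/10·π_2 + 1/10·π_3 + 1/10·π_4 + 3/10·π_5
  π_4 = 1/5·π_0 + 1/10·π_1 + 1/5·π_2 + 3/10·π_3 + 1/10·π_4 + 1/5·π_5
  normalize: π_0 + π_1 + π_2 + π_3 + π_4 + π_5 = 1
Solving the linear system gives exactly π = [15923/108911, 17022/108911, 14305/108911, 17374/108911, 19834/108911, 2223/9901].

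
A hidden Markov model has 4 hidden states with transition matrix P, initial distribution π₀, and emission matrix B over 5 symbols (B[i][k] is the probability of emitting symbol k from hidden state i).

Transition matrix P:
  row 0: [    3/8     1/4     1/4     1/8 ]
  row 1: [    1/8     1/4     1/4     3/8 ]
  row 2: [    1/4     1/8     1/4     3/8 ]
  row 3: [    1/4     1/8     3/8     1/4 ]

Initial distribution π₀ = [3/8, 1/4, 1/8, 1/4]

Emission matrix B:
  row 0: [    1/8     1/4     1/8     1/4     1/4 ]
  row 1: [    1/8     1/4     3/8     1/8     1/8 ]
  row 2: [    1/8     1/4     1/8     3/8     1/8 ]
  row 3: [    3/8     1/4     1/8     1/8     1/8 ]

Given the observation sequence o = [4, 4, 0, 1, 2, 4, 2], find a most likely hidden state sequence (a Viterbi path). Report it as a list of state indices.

t=0: δ = [9.375e-02, 3.125e-02, 1.562e-02, 3.125e-02]  (obs o_0=4)
t=1: δ = [8.789e-03, 2.930e-03, 2.930e-03, 1.465e-03]  ψ = [0, 0, 0, 0]  (obs o_1=4)
t=2: δ = [4.120e-04, 2.747e-04, 2.747e-04, 4.120e-04]  ψ = [0, 0, 0, 0]  (obs o_2=0)
t=3: δ = [3.862e-05, 2.575e-05, 3.862e-05, 2.575e-05]  ψ = [0, 0, 3, 1]  (obs o_3=1)
t=4: δ = [1.810e-06, 3.621e-06, 1.207e-06, 1.810e-06]  ψ = [0, 0, 0, 2]  (obs o_4=2)
t=5: δ = [1.697e-07, 1.132e-07, 1.132e-07, 1.697e-07]  ψ = [0, 1, 1, 1]  (obs o_5=4)
t=6: δ = [7.956e-09, 1.591e-08, 7.956e-09, 5.304e-09]  ψ = [0, 0, 3, 1]  (obs o_6=2)
backtrack: best end state = 1; path = [0, 0, 0, 0, 0, 0, 1]

path = [0, 0, 0, 0, 0, 0, 1]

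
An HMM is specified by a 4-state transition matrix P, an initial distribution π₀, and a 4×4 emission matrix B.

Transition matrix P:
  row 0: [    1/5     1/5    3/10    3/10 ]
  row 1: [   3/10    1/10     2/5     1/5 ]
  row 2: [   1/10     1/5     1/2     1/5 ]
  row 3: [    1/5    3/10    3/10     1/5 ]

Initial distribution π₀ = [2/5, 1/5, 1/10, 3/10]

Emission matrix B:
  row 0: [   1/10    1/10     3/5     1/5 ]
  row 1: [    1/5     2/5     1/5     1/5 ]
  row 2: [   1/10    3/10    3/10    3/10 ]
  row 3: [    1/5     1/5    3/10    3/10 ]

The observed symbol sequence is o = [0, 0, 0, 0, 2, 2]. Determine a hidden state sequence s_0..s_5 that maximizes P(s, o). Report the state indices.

path = [3, 1, 3, 1, 0, 0]

t=0: δ = [4.000e-02, 4.000e-02, 1.000e-02, 6.000e-02]  (obs o_0=0)
t=1: δ = [1.200e-03, 3.600e-03, 1.800e-03, 2.400e-03]  ψ = [1, 3, 3, 0]  (obs o_1=0)
t=2: δ = [1.080e-04, 1.440e-04, 1.440e-04, 1.440e-04]  ψ = [1, 3, 1, 1]  (obs o_2=0)
t=3: δ = [4.320e-06, 8.640e-06, 7.200e-06, 6.480e-06]  ψ = [1, 3, 2, 0]  (obs o_3=0)
t=4: δ = [1.555e-06, 3.888e-07, 1.080e-06, 5.184e-07]  ψ = [1, 3, 2, 1]  (obs o_4=2)
t=5: δ = [1.866e-07, 6.221e-08, 1.620e-07, 1.400e-07]  ψ = [0, 0, 2, 0]  (obs o_5=2)
backtrack: best end state = 0; path = [3, 1, 3, 1, 0, 0]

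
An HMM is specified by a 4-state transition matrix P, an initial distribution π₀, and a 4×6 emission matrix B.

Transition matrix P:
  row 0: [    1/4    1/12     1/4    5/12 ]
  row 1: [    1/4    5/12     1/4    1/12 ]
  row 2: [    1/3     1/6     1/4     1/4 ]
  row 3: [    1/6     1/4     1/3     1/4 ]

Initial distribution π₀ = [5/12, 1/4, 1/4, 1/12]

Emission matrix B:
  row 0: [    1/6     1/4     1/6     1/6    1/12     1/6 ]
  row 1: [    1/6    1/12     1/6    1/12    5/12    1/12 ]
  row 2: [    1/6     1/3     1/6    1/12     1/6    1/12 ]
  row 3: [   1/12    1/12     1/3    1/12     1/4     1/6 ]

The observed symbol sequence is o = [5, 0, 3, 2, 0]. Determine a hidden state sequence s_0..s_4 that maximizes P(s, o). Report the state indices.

path = [0, 2, 0, 3, 2]

t=0: δ = [6.944e-02, 2.083e-02, 2.083e-02, 1.389e-02]  (obs o_0=5)
t=1: δ = [2.894e-03, 1.447e-03, 2.894e-03, 2.411e-03]  ψ = [0, 1, 0, 0]  (obs o_1=0)
t=2: δ = [1.608e-04, 5.023e-05, 6.698e-05, 1.005e-04]  ψ = [2, 1, 3, 0]  (obs o_2=3)
t=3: δ = [6.698e-06, 4.186e-06, 6.698e-06, 2.233e-05]  ψ = [0, 3, 0, 0]  (obs o_3=2)
t=4: δ = [6.202e-07, 9.303e-07, 1.240e-06, 4.651e-07]  ψ = [3, 3, 3, 3]  (obs o_4=0)
backtrack: best end state = 2; path = [0, 2, 0, 3, 2]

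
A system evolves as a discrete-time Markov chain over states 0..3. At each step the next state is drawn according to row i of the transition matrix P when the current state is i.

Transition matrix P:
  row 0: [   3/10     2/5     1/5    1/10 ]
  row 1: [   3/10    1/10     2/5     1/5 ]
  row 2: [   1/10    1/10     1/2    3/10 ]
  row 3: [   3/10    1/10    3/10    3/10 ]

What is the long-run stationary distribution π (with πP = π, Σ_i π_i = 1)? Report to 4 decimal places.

π = [0.2265, 0.1679, 0.3677, 0.2379]

Balance equations π_j = Σ_i π_i·P[i][j]:
  π_0 = 3/10·π_0 + 3/10·π_1 + 1/10·π_2 + 3/10·π_3
  π_1 = 2/5·π_0 + 1/10·π_1 + 1/10·π_2 + 1/10·π_3
  π_2 = 1/5·π_0 + 2/5·π_1 + 1/2·π_2 + 3/10·π_3
  normalize: π_0 + π_1 + π_2 + π_3 = 1
Solving the linear system gives exactly π = [89/393, 22/131, 289/786, 187/786].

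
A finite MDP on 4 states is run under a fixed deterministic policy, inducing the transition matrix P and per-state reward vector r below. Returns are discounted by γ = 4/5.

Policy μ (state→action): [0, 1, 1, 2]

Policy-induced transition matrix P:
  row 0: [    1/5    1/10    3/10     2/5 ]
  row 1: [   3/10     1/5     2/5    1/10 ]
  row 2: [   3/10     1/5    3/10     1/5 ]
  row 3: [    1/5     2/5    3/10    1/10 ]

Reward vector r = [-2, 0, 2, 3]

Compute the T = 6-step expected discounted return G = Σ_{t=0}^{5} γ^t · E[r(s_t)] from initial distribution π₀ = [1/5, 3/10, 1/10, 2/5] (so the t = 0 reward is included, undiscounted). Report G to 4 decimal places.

G = 2.9840

t=0: π = [0.2000, 0.3000, 0.1000, 0.4000], E[r] = 1.0000, γ^t·E[r] = 1.000000, running G = 1.000000
t=1: π = [0.2400, 0.2600, 0.3300, 0.1700], E[r] = 0.6900, γ^t·E[r] = 0.552000, running G = 1.552000
t=2: π = [0.2590, 0.2100, 0.3260, 0.2050], E[r] = 0.7490, γ^t·E[r] = 0.479360, running G = 2.031360
t=3: π = [0.2536, 0.2151, 0.3210, 0.2103], E[r] = 0.7657, γ^t·E[r] = 0.392038, running G = 2.423398
t=4: π = [0.2536, 0.2167, 0.3215, 0.2082], E[r] = 0.7603, γ^t·E[r] = 0.311435, running G = 2.734834
t=5: π = [0.2538, 0.2163, 0.3217, 0.2082], E[r] = 0.7604, γ^t·E[r] = 0.249168, running G = 2.984002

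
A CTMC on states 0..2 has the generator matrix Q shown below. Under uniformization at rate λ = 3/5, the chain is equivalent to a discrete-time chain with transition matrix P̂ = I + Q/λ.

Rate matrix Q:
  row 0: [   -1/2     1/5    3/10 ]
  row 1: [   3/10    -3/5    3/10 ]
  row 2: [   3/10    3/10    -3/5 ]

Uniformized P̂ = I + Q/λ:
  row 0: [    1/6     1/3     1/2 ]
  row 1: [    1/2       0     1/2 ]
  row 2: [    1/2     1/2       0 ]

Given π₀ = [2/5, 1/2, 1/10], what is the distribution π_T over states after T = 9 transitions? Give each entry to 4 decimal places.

t=0: π = [0.4000, 0.5000, 0.1000]
t=1: π = [0.3667, 0.1833, 0.4500]
t=2: π = [0.3778, 0.3472, 0.2750]
t=3: π = [0.3741, 0.2634, 0.3625]
t=4: π = [0.3753, 0.3059, 0.3188]
t=5: π = [0.3749, 0.2845, 0.3406]
t=6: π = [0.3750, 0.2953, 0.3297]
t=7: π = [0.3750, 0.2899, 0.3352]
t=8: π = [0.3750, 0.2926, 0.3324]
t=9: π = [0.3750, 0.2912, 0.3338]

π = [0.3750, 0.2912, 0.3338]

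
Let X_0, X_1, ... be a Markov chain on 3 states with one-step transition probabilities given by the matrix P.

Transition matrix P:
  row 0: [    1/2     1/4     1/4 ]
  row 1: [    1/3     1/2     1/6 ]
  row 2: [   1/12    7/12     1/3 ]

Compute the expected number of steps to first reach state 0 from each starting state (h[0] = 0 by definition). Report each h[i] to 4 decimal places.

h = [0.0000, 3.5294, 4.5882]

First-step conditioning: h[0] = 0; for i ≠ 0, h[i] = 1 + Σ_k P[i][k]·h[k].
  h[1] = 1 + 1/2·h[1] + 1/6·h[2]
  h[2] = 1 + 7/12·h[1] + 1/3·h[2]
Solving the 2×2 linear system over states ≠ 0 gives exactly h = [0, 60/17, 78/17] (h[0] = 0 is the target).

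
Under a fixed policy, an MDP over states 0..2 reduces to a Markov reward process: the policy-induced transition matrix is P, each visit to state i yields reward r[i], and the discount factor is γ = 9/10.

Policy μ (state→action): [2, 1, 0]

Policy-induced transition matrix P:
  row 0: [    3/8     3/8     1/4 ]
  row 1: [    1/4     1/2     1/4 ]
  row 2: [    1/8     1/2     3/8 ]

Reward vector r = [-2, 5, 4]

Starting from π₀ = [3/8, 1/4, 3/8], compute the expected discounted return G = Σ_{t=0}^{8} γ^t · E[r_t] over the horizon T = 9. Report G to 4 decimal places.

G = 17.3399

t=0: π = [0.3750, 0.2500, 0.3750], E[r] = 2.0000, γ^t·E[r] = 2.000000, running G = 2.000000
t=1: π = [0.2500, 0.4531, 0.2969], E[r] = 2.9531, γ^t·E[r] = 2.657813, running G = 4.657813
t=2: π = [0.2441, 0.4688, 0.2871], E[r] = 3.0039, γ^t·E[r] = 2.433164, running G = 7.090977
t=3: π = [0.2446, 0.4695, 0.2859], E[r] = 3.0017, γ^t·E[r] = 2.188246, running G = 9.279222
t=4: π = [0.2448, 0.4694, 0.2857], E[r] = 3.0004, γ^t·E[r] = 1.968540, running G = 11.247763
t=5: π = [0.2449, 0.4694, 0.2857], E[r] = 3.0001, γ^t·E[r] = 1.771508, running G = 13.019271
t=6: π = [0.2449, 0.4694, 0.2857], E[r] = 3.0000, γ^t·E[r] = 1.594329, running G = 14.613600
t=7: π = [0.2449, 0.4694, 0.2857], E[r] = 3.0000, γ^t·E[r] = 1.434891, running G = 16.048491
t=8: π = [0.2449, 0.4694, 0.2857], E[r] = 3.0000, γ^t·E[r] = 1.291402, running G = 17.339893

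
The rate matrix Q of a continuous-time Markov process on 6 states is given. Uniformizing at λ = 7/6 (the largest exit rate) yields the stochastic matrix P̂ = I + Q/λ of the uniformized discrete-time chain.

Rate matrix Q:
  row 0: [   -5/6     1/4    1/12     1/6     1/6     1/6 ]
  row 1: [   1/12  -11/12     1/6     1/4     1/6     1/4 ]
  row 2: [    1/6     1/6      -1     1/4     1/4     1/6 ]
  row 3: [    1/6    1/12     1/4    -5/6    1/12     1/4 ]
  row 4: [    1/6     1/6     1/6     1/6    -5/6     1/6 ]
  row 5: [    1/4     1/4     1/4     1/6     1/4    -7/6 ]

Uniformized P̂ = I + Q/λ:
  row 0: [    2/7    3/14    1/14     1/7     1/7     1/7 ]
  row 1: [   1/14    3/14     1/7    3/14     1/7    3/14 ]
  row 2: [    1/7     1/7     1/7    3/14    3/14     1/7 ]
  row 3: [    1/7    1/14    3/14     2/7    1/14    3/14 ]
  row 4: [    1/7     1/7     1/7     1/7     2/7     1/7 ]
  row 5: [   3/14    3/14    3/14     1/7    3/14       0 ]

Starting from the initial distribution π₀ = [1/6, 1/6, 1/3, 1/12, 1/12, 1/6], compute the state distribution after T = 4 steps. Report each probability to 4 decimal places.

t=0: π = [0.1667, 0.1667, 0.3333, 0.0833, 0.0833, 0.1667]
t=1: π = [0.1667, 0.1726, 0.1488, 0.1905, 0.1845, 0.1369]
t=2: π = [0.1641, 0.1633, 0.1543, 0.1930, 0.1760, 0.1492]
t=3: π = [0.1653, 0.1631, 0.1556, 0.1931, 0.1759, 0.1470]
t=4: π = [0.1653, 0.1630, 0.1553, 0.1932, 0.1758, 0.1473]

π = [0.1653, 0.1630, 0.1553, 0.1932, 0.1758, 0.1473]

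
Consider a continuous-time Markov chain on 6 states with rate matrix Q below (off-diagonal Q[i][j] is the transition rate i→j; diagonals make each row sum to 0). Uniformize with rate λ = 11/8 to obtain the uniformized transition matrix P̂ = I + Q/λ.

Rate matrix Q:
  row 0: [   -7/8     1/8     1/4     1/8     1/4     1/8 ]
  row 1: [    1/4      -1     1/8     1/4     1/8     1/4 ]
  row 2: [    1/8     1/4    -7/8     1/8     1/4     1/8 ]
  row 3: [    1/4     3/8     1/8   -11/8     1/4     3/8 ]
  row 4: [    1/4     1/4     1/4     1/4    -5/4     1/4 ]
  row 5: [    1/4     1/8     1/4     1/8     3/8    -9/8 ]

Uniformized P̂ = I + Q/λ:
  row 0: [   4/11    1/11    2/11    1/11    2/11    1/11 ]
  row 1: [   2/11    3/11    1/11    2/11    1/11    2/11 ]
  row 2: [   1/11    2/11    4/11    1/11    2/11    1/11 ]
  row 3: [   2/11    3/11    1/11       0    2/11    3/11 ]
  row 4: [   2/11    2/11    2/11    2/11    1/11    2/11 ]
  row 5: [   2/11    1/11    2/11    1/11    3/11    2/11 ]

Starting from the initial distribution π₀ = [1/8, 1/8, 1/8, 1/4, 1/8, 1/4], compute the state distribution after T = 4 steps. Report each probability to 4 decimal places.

π = [0.2012, 0.1753, 0.1903, 0.1118, 0.1651, 0.1564]

t=0: π = [0.1250, 0.1250, 0.1250, 0.2500, 0.1250, 0.2500]
t=1: π = [0.1932, 0.1818, 0.1705, 0.0909, 0.1818, 0.1818]
t=2: π = [0.2014, 0.1725, 0.1880, 0.1157, 0.1653, 0.1570]
t=3: π = [0.2014, 0.1754, 0.1898, 0.1111, 0.1654, 0.1569]
t=4: π = [0.2012, 0.1753, 0.1903, 0.1118, 0.1651, 0.1564]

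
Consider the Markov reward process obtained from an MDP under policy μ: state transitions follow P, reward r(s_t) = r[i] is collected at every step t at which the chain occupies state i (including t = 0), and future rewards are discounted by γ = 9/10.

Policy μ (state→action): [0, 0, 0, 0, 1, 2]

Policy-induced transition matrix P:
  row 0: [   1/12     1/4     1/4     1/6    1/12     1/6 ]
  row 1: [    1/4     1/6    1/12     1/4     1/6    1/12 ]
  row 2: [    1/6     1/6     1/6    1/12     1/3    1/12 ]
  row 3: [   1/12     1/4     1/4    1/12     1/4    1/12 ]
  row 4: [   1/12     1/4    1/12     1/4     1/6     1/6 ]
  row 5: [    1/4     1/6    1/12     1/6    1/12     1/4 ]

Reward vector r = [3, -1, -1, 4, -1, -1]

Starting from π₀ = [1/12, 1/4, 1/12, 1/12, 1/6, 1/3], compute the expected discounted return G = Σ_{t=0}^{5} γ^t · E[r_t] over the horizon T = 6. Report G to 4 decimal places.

G = 1.6775

t=0: π = [0.0833, 0.2500, 0.0833, 0.0833, 0.1667, 0.3333], E[r] = -0.2500, γ^t·E[r] = -0.250000, running G = -0.250000
t=1: π = [0.1875, 0.1944, 0.1181, 0.1875, 0.1528, 0.1597], E[r] = 0.6875, γ^t·E[r] = 0.618750, running G = 0.368750
t=2: π = [0.1522, 0.2106, 0.1557, 0.1701, 0.1730, 0.1383], E[r] = 0.4595, γ^t·E[r] = 0.372188, running G = 0.740938
t=3: π = [0.1545, 0.2079, 0.1500, 0.1715, 0.1826, 0.1335], E[r] = 0.4753, γ^t·E[r] = 0.346500, running G = 1.087438
t=4: π = [0.1527, 0.2090, 0.1502, 0.1724, 0.1820, 0.1337], E[r] = 0.4731, γ^t·E[r] = 0.310371, running G = 1.397808
t=5: π = [0.1530, 0.2089, 0.1500, 0.1724, 0.1822, 0.1335], E[r] = 0.4737, γ^t·E[r] = 0.279721, running G = 1.677529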